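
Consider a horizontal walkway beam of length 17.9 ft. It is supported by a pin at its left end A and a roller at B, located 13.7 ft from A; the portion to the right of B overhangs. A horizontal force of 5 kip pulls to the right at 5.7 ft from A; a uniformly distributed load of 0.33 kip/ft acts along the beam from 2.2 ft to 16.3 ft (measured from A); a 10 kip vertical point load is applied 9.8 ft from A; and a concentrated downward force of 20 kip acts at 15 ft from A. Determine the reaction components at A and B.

A_x = -5.000 kip, A_y = 2.460 kip, B_y = 32.19 kip

Resultant of the distributed load: 0.33 × 14.1 = 4.653 kip at 9.25 ft from A.
Taking moments about A: B_y·13.7 − (0.33·14.1)·9.25 − 10·9.8 − 20·15 = 0 → B_y = 441.04025/13.7 = 32.1927 ≈ 32.19 kip.
ΣF_y = 0: A_y + 32.1927 − 0.33·14.1 − 10 − 20 = 0 → A_y = 2.460 kip.
ΣF_x = 0: A_x + 5 = 0 → A_x = -5.000 kip.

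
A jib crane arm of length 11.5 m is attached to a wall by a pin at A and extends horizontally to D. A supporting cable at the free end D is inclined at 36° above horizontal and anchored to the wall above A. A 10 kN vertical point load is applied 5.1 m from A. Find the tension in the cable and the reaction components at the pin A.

ΣM about A: T·sin36°·11.5 − 10·5.1 = 0 → T = 51/(11.5·0.587785) = 7.54491 ≈ 7.545 kN.
ΣF_x = 0: A_x − T·cos36° = 0 → A_x = 7.54491 × 0.809017 = 6.104 kN.
ΣF_y = 0: A_y + T·sin36° − 10 = 0 → A_y = 10 − 7.54491 × 0.587785 = 5.565 kN.

T = 7.545 kN, A_x = 6.104 kN, A_y = 5.565 kN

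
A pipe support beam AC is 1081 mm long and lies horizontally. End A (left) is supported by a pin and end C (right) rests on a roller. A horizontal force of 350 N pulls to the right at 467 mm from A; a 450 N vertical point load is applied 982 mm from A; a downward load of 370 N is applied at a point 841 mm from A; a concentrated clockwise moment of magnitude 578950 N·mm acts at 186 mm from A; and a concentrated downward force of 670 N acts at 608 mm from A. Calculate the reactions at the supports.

Moments about A: C_y·1081 − 450·982 − 370·841 − 578950 − 670·608 = 0 → C_y = 1739380/1081 = 1609.05 ≈ 1609 N.
ΣF_y = 0: A_y + 1609.05 − 450 − 370 − 670 = 0 → A_y = -119.0 N.
ΣF_x = 0: A_x + 350 = 0 → A_x = -350.0 N.

A_x = -350.0 N, A_y = -119.0 N, C_y = 1609 N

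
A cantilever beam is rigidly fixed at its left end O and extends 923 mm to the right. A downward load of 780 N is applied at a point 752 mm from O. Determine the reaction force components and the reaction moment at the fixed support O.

O_x = 0, O_y = 780.0 N, M_O = 586600 N·mm

ΣF_x = 0: O_x = 0.
ΣF_y = 0: O_y − 780 = 0 → O_y = 780.0 N.
ΣM about O: M_O − 780·752 = 0 → M_O = 586600 N·mm.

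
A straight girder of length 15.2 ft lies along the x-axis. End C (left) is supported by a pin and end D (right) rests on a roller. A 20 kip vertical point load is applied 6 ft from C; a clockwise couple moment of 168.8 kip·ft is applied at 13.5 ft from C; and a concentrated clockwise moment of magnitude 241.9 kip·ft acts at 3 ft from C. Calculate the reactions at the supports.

Moments about C: D_y·15.2 − 20·6 − 168.8 − 241.9 = 0 → D_y = 530.7/15.2 = 34.9145 ≈ 34.91 kip.
ΣF_y = 0: C_y + 34.9145 − 20 = 0 → C_y = -14.91 kip.
ΣF_x = 0: no horizontal applied forces, so C_x = 0.

C_x = 0, C_y = -14.91 kip, D_y = 34.91 kip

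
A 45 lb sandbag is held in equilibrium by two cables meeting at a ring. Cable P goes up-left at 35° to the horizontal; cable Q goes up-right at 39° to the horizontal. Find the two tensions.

ΣF_x = 0: −T_P·cos35° + T_Q·cos39° = 0 → T_Q = 1.05405·T_P.
ΣF_y = 0: T_P·sin35° + T_Q·sin39° = 45.
Substitute: T_P·(0.573576 + 1.05405·0.62932) = 45 → T_P = 36.381 ≈ 36.38 lb.
Then T_Q = 1.05405 × 36.381 = 38.35 lb.

T_P = 36.38 lb, T_Q = 38.35 lb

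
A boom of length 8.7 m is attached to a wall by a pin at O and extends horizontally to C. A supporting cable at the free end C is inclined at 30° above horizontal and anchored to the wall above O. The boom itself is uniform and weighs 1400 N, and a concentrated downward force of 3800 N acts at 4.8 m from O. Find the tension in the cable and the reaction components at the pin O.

T = 5593 N, O_x = 4844 N, O_y = 2403 N

ΣM about O: T·sin30°·8.7 − 1400·4.35 − 3800·4.8 = 0 → T = 24330/(8.7·0.5) = 5593.1 ≈ 5593 N.
ΣF_x = 0: O_x − T·cos30° = 0 → O_x = 5593.1 × 0.866025 = 4844 N.
ΣF_y = 0: O_y + T·sin30° − 1400 − 3800 = 0 → O_y = 5200 − 5593.1 × 0.5 = 2403 N.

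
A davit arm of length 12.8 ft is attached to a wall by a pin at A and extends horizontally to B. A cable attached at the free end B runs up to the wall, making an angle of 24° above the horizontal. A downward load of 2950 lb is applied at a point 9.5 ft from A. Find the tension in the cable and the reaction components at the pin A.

T = 5383 lb, A_x = 4918 lb, A_y = 760.5 lb

ΣM about A: T·sin24°·12.8 − 2950·9.5 = 0 → T = 28025/(12.8·0.406737) = 5382.97 ≈ 5383 lb.
ΣF_x = 0: A_x − T·cos24° = 0 → A_x = 5382.97 × 0.913545 = 4918 lb.
ΣF_y = 0: A_y + T·sin24° − 2950 = 0 → A_y = 2950 − 5382.97 × 0.406737 = 760.5 lb.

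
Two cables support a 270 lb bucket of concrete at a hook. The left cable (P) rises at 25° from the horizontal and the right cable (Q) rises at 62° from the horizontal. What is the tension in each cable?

T_P = 126.9 lb, T_Q = 245.0 lb

ΣF_x = 0: −T_P·cos25° + T_Q·cos62° = 0 → T_Q = 1.93048·T_P.
ΣF_y = 0: T_P·sin25° + T_Q·sin62° = 270.
Substitute: T_P·(0.422618 + 1.93048·0.882948) = 270 → T_P = 126.932 ≈ 126.9 lb.
Then T_Q = 1.93048 × 126.932 = 245.0 lb.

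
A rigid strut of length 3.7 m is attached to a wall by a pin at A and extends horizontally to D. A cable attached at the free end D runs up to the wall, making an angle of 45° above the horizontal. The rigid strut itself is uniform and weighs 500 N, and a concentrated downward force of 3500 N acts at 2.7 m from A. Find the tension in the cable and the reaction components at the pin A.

T = 3966 N, A_x = 2804 N, A_y = 1196 N

ΣM about A: T·sin45°·3.7 − 500·1.85 − 3500·2.7 = 0 → T = 10375/(3.7·0.707107) = 3965.53 ≈ 3966 N.
ΣF_x = 0: A_x − T·cos45° = 0 → A_x = 3965.53 × 0.707107 = 2804 N.
ΣF_y = 0: A_y + T·sin45° − 500 − 3500 = 0 → A_y = 4000 − 3965.53 × 0.707107 = 1196 N.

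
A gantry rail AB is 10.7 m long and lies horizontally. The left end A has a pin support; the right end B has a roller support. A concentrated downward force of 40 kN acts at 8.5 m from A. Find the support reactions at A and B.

A_x = 0, A_y = 8.224 kN, B_y = 31.78 kN

Taking moments about A: B_y·10.7 − 40·8.5 = 0 → B_y = 340/10.7 = 31.7757 ≈ 31.78 kN.
ΣF_y = 0: A_y + 31.7757 − 40 = 0 → A_y = 8.224 kN.
ΣF_x = 0: no horizontal applied forces, so A_x = 0.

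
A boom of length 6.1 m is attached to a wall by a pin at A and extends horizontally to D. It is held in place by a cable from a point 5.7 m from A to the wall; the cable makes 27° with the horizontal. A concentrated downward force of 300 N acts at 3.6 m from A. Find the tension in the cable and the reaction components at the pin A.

ΣM about A: T·sin27°·5.7 − 300·3.6 = 0 → T = 1080/(5.7·0.45399) = 417.352 ≈ 417.4 N.
ΣF_x = 0: A_x − T·cos27° = 0 → A_x = 417.352 × 0.891007 = 371.9 N.
ΣF_y = 0: A_y + T·sin27° − 300 = 0 → A_y = 300 − 417.352 × 0.45399 = 110.5 N.

T = 417.4 N, A_x = 371.9 N, A_y = 110.5 N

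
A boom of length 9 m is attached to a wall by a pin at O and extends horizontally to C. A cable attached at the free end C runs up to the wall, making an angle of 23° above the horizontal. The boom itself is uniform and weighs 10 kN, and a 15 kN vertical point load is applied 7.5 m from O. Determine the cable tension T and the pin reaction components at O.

T = 44.79 kN, O_x = 41.23 kN, O_y = 7.500 kN

ΣM about O: T·sin23°·9 − 10·4.5 − 15·7.5 = 0 → T = 157.5/(9·0.390731) = 44.7878 ≈ 44.79 kN.
ΣF_x = 0: O_x − T·cos23° = 0 → O_x = 44.7878 × 0.920505 = 41.23 kN.
ΣF_y = 0: O_y + T·sin23° − 10 − 15 = 0 → O_y = 25 − 44.7878 × 0.390731 = 7.500 kN.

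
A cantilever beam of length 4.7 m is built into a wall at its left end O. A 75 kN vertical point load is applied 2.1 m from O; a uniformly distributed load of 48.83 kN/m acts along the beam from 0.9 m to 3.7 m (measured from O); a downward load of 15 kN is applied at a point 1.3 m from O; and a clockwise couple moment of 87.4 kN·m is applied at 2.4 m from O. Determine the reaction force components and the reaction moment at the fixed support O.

Resultant of the distributed load: 48.83 × 2.8 = 136.724 kN at 2.3 m from O.
ΣF_x = 0: O_x = 0.
ΣF_y = 0: O_y − 75 − 48.83·2.8 − 15 = 0 → O_y = 226.7 kN.
ΣM about O: M_O − 75·2.1 − (48.83·2.8)·2.3 − 15·1.3 − 87.4 = 0 → M_O = 578.9 kN·m.

O_x = 0, O_y = 226.7 kN, M_O = 578.9 kN·m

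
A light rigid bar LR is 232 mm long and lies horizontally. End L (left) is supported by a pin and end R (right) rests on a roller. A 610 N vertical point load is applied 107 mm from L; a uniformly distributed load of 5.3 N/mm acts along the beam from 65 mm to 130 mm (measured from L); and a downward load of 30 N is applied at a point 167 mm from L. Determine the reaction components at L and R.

L_x = 0, L_y = 536.8 N, R_y = 447.7 N

Resultant of the distributed load: 5.3 × 65 = 344.5 N at 97.5 mm from L.
Taking moments about L: R_y·232 − 610·107 − (5.3·65)·97.5 − 30·167 = 0 → R_y = 103868.75/232 = 447.71 ≈ 447.7 N.
ΣF_y = 0: L_y + 447.71 − 610 − 5.3·65 − 30 = 0 → L_y = 536.8 N.
ΣF_x = 0: no horizontal applied forces, so L_x = 0.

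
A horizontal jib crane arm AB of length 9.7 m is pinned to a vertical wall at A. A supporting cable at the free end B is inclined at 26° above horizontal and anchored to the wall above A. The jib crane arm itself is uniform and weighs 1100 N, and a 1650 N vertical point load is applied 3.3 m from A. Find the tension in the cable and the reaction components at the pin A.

T = 2535 N, A_x = 2279 N, A_y = 1639 N

ΣM about A: T·sin26°·9.7 − 1100·4.85 − 1650·3.3 = 0 → T = 10780/(9.7·0.438371) = 2535.16 ≈ 2535 N.
ΣF_x = 0: A_x − T·cos26° = 0 → A_x = 2535.16 × 0.898794 = 2279 N.
ΣF_y = 0: A_y + T·sin26° − 1100 − 1650 = 0 → A_y = 2750 − 2535.16 × 0.438371 = 1639 N.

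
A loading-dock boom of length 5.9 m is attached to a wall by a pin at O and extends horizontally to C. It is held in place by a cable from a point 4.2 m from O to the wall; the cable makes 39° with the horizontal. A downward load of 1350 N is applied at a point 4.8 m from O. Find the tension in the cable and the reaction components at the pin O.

ΣM about O: T·sin39°·4.2 − 1350·4.8 = 0 → T = 6480/(4.2·0.62932) = 2451.63 ≈ 2452 N.
ΣF_x = 0: O_x − T·cos39° = 0 → O_x = 2451.63 × 0.777146 = 1905 N.
ΣF_y = 0: O_y + T·sin39° − 1350 = 0 → O_y = 1350 − 2451.63 × 0.62932 = -192.9 N.

T = 2452 N, O_x = 1905 N, O_y = -192.9 N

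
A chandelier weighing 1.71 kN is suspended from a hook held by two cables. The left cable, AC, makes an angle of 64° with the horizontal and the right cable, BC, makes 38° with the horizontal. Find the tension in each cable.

T_AC = 1.378 kN, T_BC = 0.7664 kN

ΣF_x = 0: −T_AC·cos64° + T_BC·cos38° = 0 → T_BC = 0.556301·T_AC.
ΣF_y = 0: T_AC·sin64° + T_BC·sin38° = 1.71.
Substitute: T_AC·(0.898794 + 0.556301·0.615661) = 1.71 → T_AC = 1.3776 ≈ 1.378 kN.
Then T_BC = 0.556301 × 1.3776 = 0.7664 kN.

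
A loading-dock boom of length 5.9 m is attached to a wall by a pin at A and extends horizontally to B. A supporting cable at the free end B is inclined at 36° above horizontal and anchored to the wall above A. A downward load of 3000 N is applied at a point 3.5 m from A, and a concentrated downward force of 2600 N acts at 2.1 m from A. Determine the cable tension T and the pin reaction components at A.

ΣM about A: T·sin36°·5.9 − 3000·3.5 − 2600·2.1 = 0 → T = 15960/(5.9·0.587785) = 4602.17 ≈ 4602 N.
ΣF_x = 0: A_x − T·cos36° = 0 → A_x = 4602.17 × 0.809017 = 3723 N.
ΣF_y = 0: A_y + T·sin36° − 3000 − 2600 = 0 → A_y = 5600 − 4602.17 × 0.587785 = 2895 N.

T = 4602 N, A_x = 3723 N, A_y = 2895 N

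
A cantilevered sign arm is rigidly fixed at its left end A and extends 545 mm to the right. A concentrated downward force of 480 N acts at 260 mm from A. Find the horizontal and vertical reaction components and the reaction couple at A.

A_x = 0, A_y = 480.0 N, M_A = 124800 N·mm

ΣF_x = 0: A_x = 0.
ΣF_y = 0: A_y − 480 = 0 → A_y = 480.0 N.
ΣM about A: M_A − 480·260 = 0 → M_A = 124800 N·mm.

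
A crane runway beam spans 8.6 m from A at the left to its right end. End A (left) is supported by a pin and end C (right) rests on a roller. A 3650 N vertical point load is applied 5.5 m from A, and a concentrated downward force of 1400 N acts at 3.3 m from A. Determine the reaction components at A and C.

A_x = 0, A_y = 2178 N, C_y = 2872 N

Taking moments about A: C_y·8.6 − 3650·5.5 − 1400·3.3 = 0 → C_y = 24695/8.6 = 2871.51 ≈ 2872 N.
ΣF_y = 0: A_y + 2871.51 − 3650 − 1400 = 0 → A_y = 2178 N.
ΣF_x = 0: no horizontal applied forces, so A_x = 0.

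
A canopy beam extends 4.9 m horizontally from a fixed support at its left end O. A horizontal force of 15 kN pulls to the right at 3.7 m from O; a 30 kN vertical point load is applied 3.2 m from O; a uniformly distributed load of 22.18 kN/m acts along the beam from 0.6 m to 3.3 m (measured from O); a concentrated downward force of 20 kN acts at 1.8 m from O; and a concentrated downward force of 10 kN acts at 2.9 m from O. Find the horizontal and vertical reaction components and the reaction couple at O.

Resultant of the distributed load: 22.18 × 2.7 = 59.886 kN at 1.95 m from O.
ΣF_x = 0: O_x + 15 = 0 → O_x = -15.00 kN.
ΣF_y = 0: O_y − 30 − 22.18·2.7 − 20 − 10 = 0 → O_y = 119.9 kN.
ΣM about O: M_O − 30·3.2 − (22.18·2.7)·1.95 − 20·1.8 − 10·2.9 = 0 → M_O = 277.8 kN·m.

O_x = -15.00 kN, O_y = 119.9 kN, M_O = 277.8 kN·m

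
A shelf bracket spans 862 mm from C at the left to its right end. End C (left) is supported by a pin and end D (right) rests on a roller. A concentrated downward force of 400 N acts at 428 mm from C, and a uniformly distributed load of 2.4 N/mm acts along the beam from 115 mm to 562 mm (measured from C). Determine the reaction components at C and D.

Resultant of the distributed load: 2.4 × 447 = 1072.8 N at 338.5 mm from C.
Taking moments about C: D_y·862 − 400·428 − (2.4·447)·338.5 = 0 → D_y = 534342.8/862 = 619.887 ≈ 619.9 N.
ΣF_y = 0: C_y + 619.887 − 400 − 2.4·447 = 0 → C_y = 852.9 N.
ΣF_x = 0: no horizontal applied forces, so C_x = 0.

C_x = 0, C_y = 852.9 N, D_y = 619.9 N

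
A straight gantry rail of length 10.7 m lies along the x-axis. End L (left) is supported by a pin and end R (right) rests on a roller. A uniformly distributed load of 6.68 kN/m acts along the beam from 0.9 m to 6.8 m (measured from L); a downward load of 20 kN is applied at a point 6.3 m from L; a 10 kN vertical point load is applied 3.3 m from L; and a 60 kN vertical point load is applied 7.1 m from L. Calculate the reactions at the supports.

L_x = 0, L_y = 60.56 kN, R_y = 68.85 kN

Resultant of the distributed load: 6.68 × 5.9 = 39.412 kN at 3.85 m from L.
Moments about L: R_y·10.7 − (6.68·5.9)·3.85 − 20·6.3 − 10·3.3 − 60·7.1 = 0 → R_y = 736.7362/10.7 = 68.8539 ≈ 68.85 kN.
ΣF_y = 0: L_y + 68.8539 − 6.68·5.9 − 20 − 10 − 60 = 0 → L_y = 60.56 kN.
ΣF_x = 0: no horizontal applied forces, so L_x = 0.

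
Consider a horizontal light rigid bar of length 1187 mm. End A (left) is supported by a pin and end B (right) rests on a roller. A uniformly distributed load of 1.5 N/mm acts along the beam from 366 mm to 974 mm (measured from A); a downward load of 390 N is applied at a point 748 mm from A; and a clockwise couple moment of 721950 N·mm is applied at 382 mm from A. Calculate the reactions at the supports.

Resultant of the distributed load: 1.5 × 608 = 912 N at 670 mm from A.
Moments about A: B_y·1187 − (1.5·608)·670 − 390·748 − 721950 = 0 → B_y = 1624710/1187 = 1368.75 ≈ 1369 N.
ΣF_y = 0: A_y + 1368.75 − 1.5·608 − 390 = 0 → A_y = -66.75 N.
ΣF_x = 0: no horizontal applied forces, so A_x = 0.

A_x = 0, A_y = -66.75 N, B_y = 1369 N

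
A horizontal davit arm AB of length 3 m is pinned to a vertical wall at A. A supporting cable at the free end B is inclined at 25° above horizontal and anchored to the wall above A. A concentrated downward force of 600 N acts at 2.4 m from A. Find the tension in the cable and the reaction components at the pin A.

ΣM about A: T·sin25°·3 − 600·2.4 = 0 → T = 1440/(3·0.422618) = 1135.78 ≈ 1136 N.
ΣF_x = 0: A_x − T·cos25° = 0 → A_x = 1135.78 × 0.906308 = 1029 N.
ΣF_y = 0: A_y + T·sin25° − 600 = 0 → A_y = 600 − 1135.78 × 0.422618 = 120.0 N.

T = 1136 N, A_x = 1029 N, A_y = 120.0 N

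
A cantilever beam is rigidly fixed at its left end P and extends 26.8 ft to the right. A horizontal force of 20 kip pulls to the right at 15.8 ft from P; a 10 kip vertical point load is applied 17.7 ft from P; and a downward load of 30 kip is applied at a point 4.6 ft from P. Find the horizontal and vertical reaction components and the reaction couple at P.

P_x = -20.00 kip, P_y = 40.00 kip, M_P = 315.0 kip·ft

ΣF_x = 0: P_x + 20 = 0 → P_x = -20.00 kip.
ΣF_y = 0: P_y − 10 − 30 = 0 → P_y = 40.00 kip.
ΣM about P: M_P − 10·17.7 − 30·4.6 = 0 → M_P = 315.0 kip·ft.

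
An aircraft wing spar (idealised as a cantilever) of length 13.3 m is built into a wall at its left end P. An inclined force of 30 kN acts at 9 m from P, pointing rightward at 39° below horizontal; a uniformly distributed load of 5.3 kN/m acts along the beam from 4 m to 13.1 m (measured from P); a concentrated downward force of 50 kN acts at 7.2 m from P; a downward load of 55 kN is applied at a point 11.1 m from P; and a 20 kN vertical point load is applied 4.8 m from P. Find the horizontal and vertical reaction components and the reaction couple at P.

P_x = -23.31 kN, P_y = 192.1 kN, M_P = 1649 kN·m

Resultant of the distributed load: 5.3 × 9.1 = 48.23 kN at 8.55 m from P.
ΣF_x = 0: P_x + 30·cos39° = 0 → P_x = -23.31 kN.
ΣF_y = 0: P_y − 30·sin39° − 5.3·9.1 − 50 − 55 − 20 = 0 → P_y = 192.1 kN.
ΣM about P: M_P − 30·sin39°·9 − (5.3·9.1)·8.55 − 50·7.2 − 55·11.1 − 20·4.8 = 0 → M_P = 1649 kN·m.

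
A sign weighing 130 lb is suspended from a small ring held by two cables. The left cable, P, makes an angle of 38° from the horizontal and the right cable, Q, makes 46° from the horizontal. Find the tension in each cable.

ΣF_x = 0: −T_P·cos38° + T_Q·cos46° = 0 → T_Q = 1.13439·T_P.
ΣF_y = 0: T_P·sin38° + T_Q·sin46° = 130.
Substitute: T_P·(0.615661 + 1.13439·0.71934) = 130 → T_P = 90.8029 ≈ 90.80 lb.
Then T_Q = 1.13439 × 90.8029 = 103.0 lb.

T_P = 90.80 lb, T_Q = 103.0 lb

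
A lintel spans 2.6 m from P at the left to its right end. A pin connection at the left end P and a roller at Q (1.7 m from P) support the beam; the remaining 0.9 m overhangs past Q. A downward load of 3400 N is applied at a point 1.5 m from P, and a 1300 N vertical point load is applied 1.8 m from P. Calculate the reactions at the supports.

P_x = 0, P_y = 323.5 N, Q_y = 4376 N

Taking moments about P: Q_y·1.7 − 3400·1.5 − 1300·1.8 = 0 → Q_y = 7440/1.7 = 4376.47 ≈ 4376 N.
ΣF_y = 0: P_y + 4376.47 − 3400 − 1300 = 0 → P_y = 323.5 N.
ΣF_x = 0: no horizontal applied forces, so P_x = 0.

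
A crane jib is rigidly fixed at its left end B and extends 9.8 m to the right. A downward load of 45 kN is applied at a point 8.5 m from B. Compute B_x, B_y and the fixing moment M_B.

ΣF_x = 0: B_x = 0.
ΣF_y = 0: B_y − 45 = 0 → B_y = 45.00 kN.
ΣM about B: M_B − 45·8.5 = 0 → M_B = 382.5 kN·m.

B_x = 0, B_y = 45.00 kN, M_B = 382.5 kN·m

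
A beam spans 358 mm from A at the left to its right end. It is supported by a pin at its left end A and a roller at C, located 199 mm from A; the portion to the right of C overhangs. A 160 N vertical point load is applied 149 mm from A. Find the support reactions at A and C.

ΣM about A: C_y·199 − 160·149 = 0 → C_y = 23840/199 = 119.799 ≈ 119.8 N.
ΣF_y = 0: A_y + 119.799 − 160 = 0 → A_y = 40.20 N.
ΣF_x = 0: no horizontal applied forces, so A_x = 0.

A_x = 0, A_y = 40.20 N, C_y = 119.8 N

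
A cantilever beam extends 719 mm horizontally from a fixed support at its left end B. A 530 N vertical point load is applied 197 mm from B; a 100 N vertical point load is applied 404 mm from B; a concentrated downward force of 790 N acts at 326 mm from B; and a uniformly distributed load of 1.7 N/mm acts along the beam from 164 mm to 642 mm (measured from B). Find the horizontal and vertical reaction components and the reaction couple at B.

Resultant of the distributed load: 1.7 × 478 = 812.6 N at 403 mm from B.
ΣF_x = 0: B_x = 0.
ΣF_y = 0: B_y − 530 − 100 − 790 − 1.7·478 = 0 → B_y = 2233 N.
ΣM about B: M_B − 530·197 − 100·404 − 790·326 − (1.7·478)·403 = 0 → M_B = 729800 N·mm.

B_x = 0, B_y = 2233 N, M_B = 729800 N·mm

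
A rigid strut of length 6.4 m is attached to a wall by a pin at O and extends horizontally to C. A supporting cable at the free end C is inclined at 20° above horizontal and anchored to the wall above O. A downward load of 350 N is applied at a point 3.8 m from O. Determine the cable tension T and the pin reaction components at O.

ΣM about O: T·sin20°·6.4 − 350·3.8 = 0 → T = 1330/(6.4·0.34202) = 607.603 ≈ 607.6 N.
ΣF_x = 0: O_x − T·cos20° = 0 → O_x = 607.603 × 0.939693 = 571.0 N.
ΣF_y = 0: O_y + T·sin20° − 350 = 0 → O_y = 350 − 607.603 × 0.34202 = 142.2 N.

T = 607.6 N, O_x = 571.0 N, O_y = 142.2 N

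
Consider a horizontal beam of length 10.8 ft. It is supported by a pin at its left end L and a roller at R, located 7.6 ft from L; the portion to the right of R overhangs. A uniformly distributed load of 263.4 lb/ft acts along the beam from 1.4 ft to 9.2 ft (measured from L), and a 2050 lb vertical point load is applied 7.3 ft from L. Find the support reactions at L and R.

L_x = 0, L_y = 702.7 lb, R_y = 3402 lb

Resultant of the distributed load: 263.4 × 7.8 = 2054.52 lb at 5.3 ft from L.
ΣM about L: R_y·7.6 − (263.4·7.8)·5.3 − 2050·7.3 = 0 → R_y = 25853.956/7.6 = 3401.84 ≈ 3402 lb.
ΣF_y = 0: L_y + 3401.84 − 263.4·7.8 − 2050 = 0 → L_y = 702.7 lb.
ΣF_x = 0: no horizontal applied forces, so L_x = 0.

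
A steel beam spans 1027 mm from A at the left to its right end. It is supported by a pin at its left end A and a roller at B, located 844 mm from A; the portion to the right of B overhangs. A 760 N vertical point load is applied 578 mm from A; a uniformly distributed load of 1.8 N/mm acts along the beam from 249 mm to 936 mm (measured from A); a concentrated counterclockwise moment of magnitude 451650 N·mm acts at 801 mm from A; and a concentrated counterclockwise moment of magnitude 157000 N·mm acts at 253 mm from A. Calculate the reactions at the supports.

A_x = 0, A_y = 1329 N, B_y = 667.4 N

Resultant of the distributed load: 1.8 × 687 = 1236.6 N at 592.5 mm from A.
Taking moments about A: B_y·844 − 760·578 − (1.8·687)·592.5 + 451650 + 157000 = 0 → B_y = 563315.5/844 = 667.435 ≈ 667.4 N.
ΣF_y = 0: A_y + 667.435 − 760 − 1.8·687 = 0 → A_y = 1329 N.
ΣF_x = 0: no horizontal applied forces, so A_x = 0.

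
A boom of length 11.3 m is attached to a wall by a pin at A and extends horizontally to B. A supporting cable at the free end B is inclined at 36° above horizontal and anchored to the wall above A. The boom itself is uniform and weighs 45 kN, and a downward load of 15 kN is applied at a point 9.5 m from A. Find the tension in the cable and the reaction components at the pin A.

ΣM about A: T·sin36°·11.3 − 45·5.65 − 15·9.5 = 0 → T = 396.75/(11.3·0.587785) = 59.7338 ≈ 59.73 kN.
ΣF_x = 0: A_x − T·cos36° = 0 → A_x = 59.7338 × 0.809017 = 48.33 kN.
ΣF_y = 0: A_y + T·sin36° − 45 − 15 = 0 → A_y = 60 − 59.7338 × 0.587785 = 24.89 kN.

T = 59.73 kN, A_x = 48.33 kN, A_y = 24.89 kN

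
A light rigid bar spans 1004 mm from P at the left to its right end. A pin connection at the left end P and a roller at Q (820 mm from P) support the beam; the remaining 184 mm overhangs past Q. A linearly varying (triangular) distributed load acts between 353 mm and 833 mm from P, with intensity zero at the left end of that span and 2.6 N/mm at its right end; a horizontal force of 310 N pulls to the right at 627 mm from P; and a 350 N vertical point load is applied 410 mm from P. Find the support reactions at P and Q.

Resultant of the triangular load: ½ × 2.6 × 480 = 624 N, acting at 673 mm from P (one-third of the span from the peak).
Taking moments about P: Q_y·820 − (½·2.6·480)·673 − 350·410 = 0 → Q_y = 563452/820 = 687.137 ≈ 687.1 N.
ΣF_y = 0: P_y + 687.137 − ½·2.6·480 − 350 = 0 → P_y = 286.9 N.
ΣF_x = 0: P_x + 310 = 0 → P_x = -310.0 N.

P_x = -310.0 N, P_y = 286.9 N, Q_y = 687.1 N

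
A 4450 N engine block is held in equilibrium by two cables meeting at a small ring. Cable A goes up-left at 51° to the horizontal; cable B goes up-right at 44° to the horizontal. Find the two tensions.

T_A = 3213 N, T_B = 2811 N

ΣF_x = 0: −T_A·cos51° + T_B·cos44° = 0 → T_B = 0.874858·T_A.
ΣF_y = 0: T_A·sin51° + T_B·sin44° = 4450.
Substitute: T_A·(0.777146 + 0.874858·0.694658) = 4450 → T_A = 3213.29 ≈ 3213 N.
Then T_B = 0.874858 × 3213.29 = 2811 N.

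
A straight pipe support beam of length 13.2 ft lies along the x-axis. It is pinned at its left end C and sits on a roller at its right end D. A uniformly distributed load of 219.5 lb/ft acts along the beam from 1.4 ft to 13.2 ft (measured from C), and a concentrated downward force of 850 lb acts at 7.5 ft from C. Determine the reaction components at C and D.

C_x = 0, C_y = 1525 lb, D_y = 1915 lb

Resultant of the distributed load: 219.5 × 11.8 = 2590.1 lb at 7.3 ft from C.
ΣM about C: D_y·13.2 − (219.5·11.8)·7.3 − 850·7.5 = 0 → D_y = 25282.73/13.2 = 1915.36 ≈ 1915 lb.
ΣF_y = 0: C_y + 1915.36 − 219.5·11.8 − 850 = 0 → C_y = 1525 lb.
ΣF_x = 0: no horizontal applied forces, so C_x = 0.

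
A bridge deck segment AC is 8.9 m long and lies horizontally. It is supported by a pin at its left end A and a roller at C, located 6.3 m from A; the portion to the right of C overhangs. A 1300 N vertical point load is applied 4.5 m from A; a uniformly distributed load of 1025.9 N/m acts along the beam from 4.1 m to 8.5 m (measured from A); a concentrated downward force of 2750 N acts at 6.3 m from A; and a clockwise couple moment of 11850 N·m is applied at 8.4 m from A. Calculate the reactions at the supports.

A_x = 0, A_y = -1510 N, C_y = 10070 N

Resultant of the distributed load: 1025.9 × 4.4 = 4513.96 N at 6.3 m from A.
ΣM about A: C_y·6.3 − 1300·4.5 − (1025.9·4.4)·6.3 − 2750·6.3 − 11850 = 0 → C_y = 63462.948/6.3 = 10073.5 ≈ 10070 N.
ΣF_y = 0: A_y + 10073.5 − 1300 − 1025.9·4.4 − 2750 = 0 → A_y = -1510 N.
ΣF_x = 0: no horizontal applied forces, so A_x = 0.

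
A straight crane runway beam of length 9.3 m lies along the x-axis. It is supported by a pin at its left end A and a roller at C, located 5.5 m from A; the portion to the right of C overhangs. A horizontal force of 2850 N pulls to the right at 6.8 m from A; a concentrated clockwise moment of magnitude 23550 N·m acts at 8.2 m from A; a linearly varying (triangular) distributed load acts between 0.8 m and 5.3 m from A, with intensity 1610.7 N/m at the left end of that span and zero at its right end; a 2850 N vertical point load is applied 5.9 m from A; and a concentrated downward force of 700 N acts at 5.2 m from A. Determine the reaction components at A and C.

Resultant of the triangular load: ½ × 1610.7 × 4.5 = 3624.075 N, acting at 2.3 m from A (one-third of the span from the peak).
Moments about A: C_y·5.5 − 23550 − (½·1610.7·4.5)·2.3 − 2850·5.9 − 700·5.2 = 0 → C_y = 52340.3725/5.5 = 9516.43 ≈ 9516 N.
ΣF_y = 0: A_y + 9516.43 − ½·1610.7·4.5 − 2850 − 700 = 0 → A_y = -2342 N.
ΣF_x = 0: A_x + 2850 = 0 → A_x = -2850 N.

A_x = -2850 N, A_y = -2342 N, C_y = 9516 N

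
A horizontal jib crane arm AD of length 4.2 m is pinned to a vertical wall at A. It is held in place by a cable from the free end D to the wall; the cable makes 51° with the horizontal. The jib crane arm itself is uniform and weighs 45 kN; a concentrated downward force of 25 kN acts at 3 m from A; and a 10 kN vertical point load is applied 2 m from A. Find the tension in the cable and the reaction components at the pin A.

ΣM about A: T·sin51°·4.2 − 45·2.1 − 25·3 − 10·2 = 0 → T = 189.5/(4.2·0.777146) = 58.0574 ≈ 58.06 kN.
ΣF_x = 0: A_x − T·cos51° = 0 → A_x = 58.0574 × 0.62932 = 36.54 kN.
ΣF_y = 0: A_y + T·sin51° − 45 − 25 − 10 = 0 → A_y = 80 − 58.0574 × 0.777146 = 34.88 kN.

T = 58.06 kN, A_x = 36.54 kN, A_y = 34.88 kN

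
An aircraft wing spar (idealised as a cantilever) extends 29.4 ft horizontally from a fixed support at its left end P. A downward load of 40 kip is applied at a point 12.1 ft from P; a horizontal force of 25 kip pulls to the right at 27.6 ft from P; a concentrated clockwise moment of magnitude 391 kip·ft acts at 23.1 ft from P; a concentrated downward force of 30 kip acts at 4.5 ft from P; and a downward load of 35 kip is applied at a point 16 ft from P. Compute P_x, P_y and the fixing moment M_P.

P_x = -25.00 kip, P_y = 105.0 kip, M_P = 1570 kip·ft

ΣF_x = 0: P_x + 25 = 0 → P_x = -25.00 kip.
ΣF_y = 0: P_y − 40 − 30 − 35 = 0 → P_y = 105.0 kip.
ΣM about P: M_P − 40·12.1 − 391 − 30·4.5 − 35·16 = 0 → M_P = 1570 kip·ft.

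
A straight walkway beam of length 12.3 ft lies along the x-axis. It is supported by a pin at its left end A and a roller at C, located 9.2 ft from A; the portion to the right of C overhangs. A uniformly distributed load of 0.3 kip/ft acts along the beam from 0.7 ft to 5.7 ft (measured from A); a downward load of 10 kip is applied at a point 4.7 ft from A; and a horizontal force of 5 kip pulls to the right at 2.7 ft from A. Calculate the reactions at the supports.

Resultant of the distributed load: 0.3 × 5 = 1.5 kip at 3.2 ft from A.
Moments about A: C_y·9.2 − (0.3·5)·3.2 − 10·4.7 = 0 → C_y = 51.8/9.2 = 5.63043 ≈ 5.630 kip.
ΣF_y = 0: A_y + 5.63043 − 0.3·5 − 10 = 0 → A_y = 5.870 kip.
ΣF_x = 0: A_x + 5 = 0 → A_x = -5.000 kip.

A_x = -5.000 kip, A_y = 5.870 kip, C_y = 5.630 kip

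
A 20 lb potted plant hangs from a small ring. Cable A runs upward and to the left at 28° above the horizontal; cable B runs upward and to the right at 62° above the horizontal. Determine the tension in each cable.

T_A = 9.389 lb, T_B = 17.66 lb

ΣF_x = 0: −T_A·cos28° + T_B·cos62° = 0 → T_B = 1.88073·T_A.
ΣF_y = 0: T_A·sin28° + T_B·sin62° = 20.
Substitute: T_A·(0.469472 + 1.88073·0.882948) = 20 → T_A = 9.38941 ≈ 9.389 lb.
Then T_B = 1.88073 × 9.38941 = 17.66 lb.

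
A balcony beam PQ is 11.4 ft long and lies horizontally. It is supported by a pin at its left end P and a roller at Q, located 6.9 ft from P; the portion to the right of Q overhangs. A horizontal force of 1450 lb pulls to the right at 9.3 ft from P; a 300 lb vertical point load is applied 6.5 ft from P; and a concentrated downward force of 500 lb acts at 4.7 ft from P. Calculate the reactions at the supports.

P_x = -1450 lb, P_y = 176.8 lb, Q_y = 623.2 lb

Moments about P: Q_y·6.9 − 300·6.5 − 500·4.7 = 0 → Q_y = 4300/6.9 = 623.188 ≈ 623.2 lb.
ΣF_y = 0: P_y + 623.188 − 300 − 500 = 0 → P_y = 176.8 lb.
ΣF_x = 0: P_x + 1450 = 0 → P_x = -1450 lb.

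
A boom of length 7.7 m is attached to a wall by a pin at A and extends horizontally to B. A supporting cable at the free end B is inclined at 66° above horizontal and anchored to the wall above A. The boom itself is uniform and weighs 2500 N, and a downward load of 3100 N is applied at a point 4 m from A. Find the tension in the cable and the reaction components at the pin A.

T = 3131 N, A_x = 1274 N, A_y = 2740 N

ΣM about A: T·sin66°·7.7 − 2500·3.85 − 3100·4 = 0 → T = 22025/(7.7·0.913545) = 3131.09 ≈ 3131 N.
ΣF_x = 0: A_x − T·cos66° = 0 → A_x = 3131.09 × 0.406737 = 1274 N.
ΣF_y = 0: A_y + T·sin66° − 2500 − 3100 = 0 → A_y = 5600 − 3131.09 × 0.913545 = 2740 N.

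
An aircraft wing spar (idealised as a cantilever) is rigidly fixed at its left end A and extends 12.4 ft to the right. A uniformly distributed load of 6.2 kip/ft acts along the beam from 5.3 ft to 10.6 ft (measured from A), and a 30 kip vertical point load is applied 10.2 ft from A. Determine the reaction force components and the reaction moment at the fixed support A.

Resultant of the distributed load: 6.2 × 5.3 = 32.86 kip at 7.95 ft from A.
ΣF_x = 0: A_x = 0.
ΣF_y = 0: A_y − 6.2·5.3 − 30 = 0 → A_y = 62.86 kip.
ΣM about A: M_A − (6.2·5.3)·7.95 − 30·10.2 = 0 → M_A = 567.2 kip·ft.

A_x = 0, A_y = 62.86 kip, M_A = 567.2 kip·ft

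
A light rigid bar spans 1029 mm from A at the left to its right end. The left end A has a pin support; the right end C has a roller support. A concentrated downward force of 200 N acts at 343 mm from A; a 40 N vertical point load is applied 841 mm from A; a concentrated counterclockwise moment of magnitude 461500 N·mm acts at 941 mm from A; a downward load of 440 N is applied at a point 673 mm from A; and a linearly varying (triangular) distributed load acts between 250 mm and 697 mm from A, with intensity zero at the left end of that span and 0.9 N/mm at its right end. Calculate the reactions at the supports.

A_x = 0, A_y = 835.4 N, C_y = 45.76 N

Resultant of the triangular load: ½ × 0.9 × 447 = 201.15 N, acting at 548 mm from A (one-third of the span from the peak).
Taking moments about A: C_y·1029 − 200·343 − 40·841 + 461500 − 440·673 − (½·0.9·447)·548 = 0 → C_y = 47090.2/1029 = 45.7631 ≈ 45.76 N.
ΣF_y = 0: A_y + 45.7631 − 200 − 40 − 440 − ½·0.9·447 = 0 → A_y = 835.4 N.
ΣF_x = 0: no horizontal applied forces, so A_x = 0.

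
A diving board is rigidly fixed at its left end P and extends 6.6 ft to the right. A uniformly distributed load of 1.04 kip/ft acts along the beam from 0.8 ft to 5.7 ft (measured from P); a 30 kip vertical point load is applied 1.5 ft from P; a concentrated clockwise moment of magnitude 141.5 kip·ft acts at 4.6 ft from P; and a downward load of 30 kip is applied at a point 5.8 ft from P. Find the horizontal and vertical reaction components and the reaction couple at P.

P_x = 0, P_y = 65.10 kip, M_P = 377.1 kip·ft

Resultant of the distributed load: 1.04 × 4.9 = 5.096 kip at 3.25 ft from P.
ΣF_x = 0: P_x = 0.
ΣF_y = 0: P_y − 1.04·4.9 − 30 − 30 = 0 → P_y = 65.10 kip.
ΣM about P: M_P − (1.04·4.9)·3.25 − 30·1.5 − 141.5 − 30·5.8 = 0 → M_P = 377.1 kip·ft.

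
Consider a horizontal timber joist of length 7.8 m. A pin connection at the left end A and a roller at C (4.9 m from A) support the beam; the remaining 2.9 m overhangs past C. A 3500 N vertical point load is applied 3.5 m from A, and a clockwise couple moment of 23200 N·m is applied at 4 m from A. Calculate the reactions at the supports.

A_x = 0, A_y = -3735 N, C_y = 7235 N

ΣM about A: C_y·4.9 − 3500·3.5 − 23200 = 0 → C_y = 35450/4.9 = 7234.69 ≈ 7235 N.
ΣF_y = 0: A_y + 7234.69 − 3500 = 0 → A_y = -3735 N.
ΣF_x = 0: no horizontal applied forces, so A_x = 0.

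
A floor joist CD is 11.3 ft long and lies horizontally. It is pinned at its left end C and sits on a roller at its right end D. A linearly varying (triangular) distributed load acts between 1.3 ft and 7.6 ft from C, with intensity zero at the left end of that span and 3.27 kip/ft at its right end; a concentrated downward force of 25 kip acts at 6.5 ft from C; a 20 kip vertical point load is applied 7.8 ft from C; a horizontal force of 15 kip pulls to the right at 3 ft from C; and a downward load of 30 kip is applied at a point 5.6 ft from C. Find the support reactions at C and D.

C_x = -15.00 kip, C_y = 37.23 kip, D_y = 48.07 kip

Resultant of the triangular load: ½ × 3.27 × 6.3 = 10.3005 kip, acting at 5.5 ft from C (one-third of the span from the peak).
ΣM about C: D_y·11.3 − (½·3.27·6.3)·5.5 − 25·6.5 − 20·7.8 − 30·5.6 = 0 → D_y = 543.15275/11.3 = 48.0666 ≈ 48.07 kip.
ΣF_y = 0: C_y + 48.0666 − ½·3.27·6.3 − 25 − 20 − 30 = 0 → C_y = 37.23 kip.
ΣF_x = 0: C_x + 15 = 0 → C_x = -15.00 kip.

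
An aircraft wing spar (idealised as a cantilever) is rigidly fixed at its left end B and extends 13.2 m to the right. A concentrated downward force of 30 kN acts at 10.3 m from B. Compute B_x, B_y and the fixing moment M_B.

ΣF_x = 0: B_x = 0.
ΣF_y = 0: B_y − 30 = 0 → B_y = 30.00 kN.
ΣM about B: M_B − 30·10.3 = 0 → M_B = 309.0 kN·m.

B_x = 0, B_y = 30.00 kN, M_B = 309.0 kN·m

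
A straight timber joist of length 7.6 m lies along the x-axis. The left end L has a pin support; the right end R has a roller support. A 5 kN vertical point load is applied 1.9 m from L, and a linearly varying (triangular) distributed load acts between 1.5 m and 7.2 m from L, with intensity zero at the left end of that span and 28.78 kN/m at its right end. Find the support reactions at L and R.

L_x = 0, L_y = 28.57 kN, R_y = 58.45 kN

Resultant of the triangular load: ½ × 28.78 × 5.7 = 82.023 kN, acting at 5.3 m from L (one-third of the span from the peak).
Moments about L: R_y·7.6 − 5·1.9 − (½·28.78·5.7)·5.3 = 0 → R_y = 444.2219/7.6 = 58.4503 ≈ 58.45 kN.
ΣF_y = 0: L_y + 58.4503 − 5 − ½·28.78·5.7 = 0 → L_y = 28.57 kN.
ΣF_x = 0: no horizontal applied forces, so L_x = 0.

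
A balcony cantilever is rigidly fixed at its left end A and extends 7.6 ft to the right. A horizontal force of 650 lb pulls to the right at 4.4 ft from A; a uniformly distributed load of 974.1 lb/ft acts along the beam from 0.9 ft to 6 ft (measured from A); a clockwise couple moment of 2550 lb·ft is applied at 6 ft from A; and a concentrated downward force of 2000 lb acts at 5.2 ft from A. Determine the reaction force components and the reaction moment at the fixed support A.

Resultant of the distributed load: 974.1 × 5.1 = 4967.91 lb at 3.45 ft from A.
ΣF_x = 0: A_x + 650 = 0 → A_x = -650.0 lb.
ΣF_y = 0: A_y − 974.1·5.1 − 2000 = 0 → A_y = 6968 lb.
ΣM about A: M_A − (974.1·5.1)·3.45 − 2550 − 2000·5.2 = 0 → M_A = 30090 lb·ft.

A_x = -650.0 lb, A_y = 6968 lb, M_A = 30090 lb·ft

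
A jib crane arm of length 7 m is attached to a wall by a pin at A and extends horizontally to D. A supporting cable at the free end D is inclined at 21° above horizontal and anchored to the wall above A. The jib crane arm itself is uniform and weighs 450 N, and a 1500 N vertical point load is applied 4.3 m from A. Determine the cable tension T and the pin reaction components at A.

T = 3199 N, A_x = 2987 N, A_y = 803.6 N

ΣM about A: T·sin21°·7 − 450·3.5 − 1500·4.3 = 0 → T = 8025/(7·0.358368) = 3199.03 ≈ 3199 N.
ΣF_x = 0: A_x − T·cos21° = 0 → A_x = 3199.03 × 0.93358 = 2987 N.
ΣF_y = 0: A_y + T·sin21° − 450 − 1500 = 0 → A_y = 1950 − 3199.03 × 0.358368 = 803.6 N.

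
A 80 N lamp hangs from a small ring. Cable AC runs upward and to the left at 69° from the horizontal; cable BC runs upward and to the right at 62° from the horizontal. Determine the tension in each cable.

T_AC = 49.76 N, T_BC = 37.99 N

ΣF_x = 0: −T_AC·cos69° + T_BC·cos62° = 0 → T_BC = 0.763343·T_AC.
ΣF_y = 0: T_AC·sin69° + T_BC·sin62° = 80.
Substitute: T_AC·(0.93358 + 0.763343·0.882948) = 80 → T_AC = 49.7645 ≈ 49.76 N.
Then T_BC = 0.763343 × 49.7645 = 37.99 N.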